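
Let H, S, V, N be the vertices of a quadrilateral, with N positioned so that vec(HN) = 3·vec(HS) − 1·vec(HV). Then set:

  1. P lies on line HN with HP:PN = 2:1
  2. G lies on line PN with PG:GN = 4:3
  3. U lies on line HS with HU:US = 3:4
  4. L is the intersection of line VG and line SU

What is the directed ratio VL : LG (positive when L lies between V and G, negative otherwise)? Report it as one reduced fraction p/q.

VL:LG = 7/6

Choose coordinates H = (0, 0), S = (1, 0), V = (0, 1), N = (3, -1).
1. P lies on line HN with HP:PN = 2:1 ⇒ P = (2, -2/3)
2. G lies on line PN with PG:GN = 4:3 ⇒ G = (18/7, -6/7)
3. U lies on line HS with HU:US = 3:4 ⇒ U = (3/7, 0)
4. L is the intersection of line VG and line SU ⇒ L = (18/13, 0)
L = V + t·(G−V) with t = 7/13, so VL:LG = t:(1−t) = 7/13:6/13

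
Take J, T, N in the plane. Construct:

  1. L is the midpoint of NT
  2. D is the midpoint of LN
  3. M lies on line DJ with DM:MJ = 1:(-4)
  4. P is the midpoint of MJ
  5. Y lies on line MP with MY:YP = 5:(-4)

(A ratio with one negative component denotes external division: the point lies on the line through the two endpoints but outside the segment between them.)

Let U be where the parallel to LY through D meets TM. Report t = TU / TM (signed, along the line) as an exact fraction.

Set J = (0, 0), T = (1, 0), N = (0, 1); any affine frame gives the same invariant.
1. L is the midpoint of NT ⇒ L = (1/2, 1/2)
2. D is the midpoint of LN ⇒ D = (1/4, 3/4)
3. M lies on line DJ with DM:MJ = 1:(-4) ⇒ M = (1/3, 1)
4. P is the midpoint of MJ ⇒ P = (1/6, 1/2)
5. Y lies on line MP with MY:YP = 5:(-4) ⇒ Y = (-1/2, -3/2)
through D parallel to LY: direction (-1, -2); meets TM at U = (5/14, 27/28)
U = T + t·(M−T) with t = 27/28

t = 27/28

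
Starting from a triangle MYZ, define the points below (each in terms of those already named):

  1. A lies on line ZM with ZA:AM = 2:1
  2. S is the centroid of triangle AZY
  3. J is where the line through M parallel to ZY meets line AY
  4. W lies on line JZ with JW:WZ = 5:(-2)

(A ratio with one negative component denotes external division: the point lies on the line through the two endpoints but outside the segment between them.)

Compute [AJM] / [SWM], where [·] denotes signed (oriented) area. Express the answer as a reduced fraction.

Work in coordinates with M = (0, 0), Y = (1, 0), Z = (0, 1).
1. A lies on line ZM with ZA:AM = 2:1 ⇒ A = (0, 1/3)
2. S is the centroid of triangle AZY ⇒ S = (1/3, 4/9)
3. J is where the line through M parallel to ZY meets line AY ⇒ J = (-1/2, 1/2)
4. W lies on line JZ with JW:WZ = 5:(-2) ⇒ W = (1/3, 4/3)
2·[AJM] = 1/6, 2·[SWM] = 8/27
[AJM]:[SWM] = 1/6:8/27 = 9/16

[AJM]:[SWM] = 9/16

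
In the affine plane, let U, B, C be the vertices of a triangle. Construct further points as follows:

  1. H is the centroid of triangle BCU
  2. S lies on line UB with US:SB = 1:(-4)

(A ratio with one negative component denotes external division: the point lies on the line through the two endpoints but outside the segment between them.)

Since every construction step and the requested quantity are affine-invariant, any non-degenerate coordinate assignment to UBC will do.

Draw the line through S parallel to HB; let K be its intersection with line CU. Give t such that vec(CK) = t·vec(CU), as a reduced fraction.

Work in coordinates with U = (0, 0), B = (1, 0), C = (0, 1).
1. H is the centroid of triangle BCU ⇒ H = (1/3, 1/3)
2. S lies on line UB with US:SB = 1:(-4) ⇒ S = (-1/3, 0)
through S parallel to HB: direction (2/3, -1/3); meets CU at K = (0, -1/6)
K = C + t·(U−C) with t = 7/6

t = 7/6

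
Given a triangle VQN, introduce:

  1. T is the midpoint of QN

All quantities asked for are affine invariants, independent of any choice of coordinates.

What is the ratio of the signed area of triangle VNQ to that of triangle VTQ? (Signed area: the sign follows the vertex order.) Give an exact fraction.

Choose coordinates V = (0, 0), Q = (1, 0), N = (0, 1).
1. T is the midpoint of QN ⇒ T = (1/2, 1/2)
2·[VNQ] = -1, 2·[VTQ] = -1/2
[VNQ]:[VTQ] = -1:-1/2 = 2

[VNQ]:[VTQ] = 2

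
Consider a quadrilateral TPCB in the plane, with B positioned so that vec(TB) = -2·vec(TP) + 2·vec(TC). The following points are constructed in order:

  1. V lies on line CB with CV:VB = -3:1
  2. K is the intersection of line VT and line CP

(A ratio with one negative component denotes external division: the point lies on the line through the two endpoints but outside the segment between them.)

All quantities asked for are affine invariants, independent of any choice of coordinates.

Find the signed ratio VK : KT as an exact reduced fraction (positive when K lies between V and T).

Set T = (0, 0), P = (1, 0), C = (0, 1), B = (-2, 2); any affine frame gives the same invariant.
1. V lies on line CB with CV:VB = -3:1 ⇒ V = (-3, 5/2)
2. K is the intersection of line VT and line CP ⇒ K = (6, -5)
K = V + t·(T−V) with t = 3, so VK:KT = t:(1−t) = 3:-2

VK:KT = -3/2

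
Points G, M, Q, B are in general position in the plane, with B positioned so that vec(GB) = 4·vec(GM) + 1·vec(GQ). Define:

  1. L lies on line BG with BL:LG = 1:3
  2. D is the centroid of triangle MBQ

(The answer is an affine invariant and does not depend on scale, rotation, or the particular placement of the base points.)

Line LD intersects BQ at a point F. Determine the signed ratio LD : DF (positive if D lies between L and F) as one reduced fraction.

LD:DF = -1/4

Set G = (0, 0), M = (1, 0), Q = (0, 1), B = (4, 1); any affine frame gives the same invariant.
1. L lies on line BG with BL:LG = 1:3 ⇒ L = (3, 3/4)
2. D is the centroid of triangle MBQ ⇒ D = (5/3, 2/3)
line LD meets BQ at F = (7, 1)
D = L + t·(F−L) with t = -1/3, so LD:DF = -1/3:4/3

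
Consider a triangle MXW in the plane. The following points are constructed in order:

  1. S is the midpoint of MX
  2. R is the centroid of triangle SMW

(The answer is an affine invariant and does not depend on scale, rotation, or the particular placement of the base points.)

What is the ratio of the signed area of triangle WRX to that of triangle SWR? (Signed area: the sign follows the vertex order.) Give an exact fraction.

[WRX]:[SWR] = 3

Work in coordinates with M = (0, 0), X = (1, 0), W = (0, 1).
1. S is the midpoint of MX ⇒ S = (1/2, 0)
2. R is the centroid of triangle SMW ⇒ R = (1/6, 1/3)
2·[WRX] = 1/2, 2·[SWR] = 1/6
[WRX]:[SWR] = 1/2:1/6 = 3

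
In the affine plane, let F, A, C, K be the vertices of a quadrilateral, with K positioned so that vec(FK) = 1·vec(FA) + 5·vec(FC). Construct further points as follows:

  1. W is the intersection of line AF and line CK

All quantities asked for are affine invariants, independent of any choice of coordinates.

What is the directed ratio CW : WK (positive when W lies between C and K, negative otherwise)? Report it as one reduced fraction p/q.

CW:WK = -1/5

Choose coordinates F = (0, 0), A = (1, 0), C = (0, 1), K = (1, 5).
1. W is the intersection of line AF and line CK ⇒ W = (-1/4, 0)
W = C + t·(K−C) with t = -1/4, so CW:WK = t:(1−t) = -1/4:5/4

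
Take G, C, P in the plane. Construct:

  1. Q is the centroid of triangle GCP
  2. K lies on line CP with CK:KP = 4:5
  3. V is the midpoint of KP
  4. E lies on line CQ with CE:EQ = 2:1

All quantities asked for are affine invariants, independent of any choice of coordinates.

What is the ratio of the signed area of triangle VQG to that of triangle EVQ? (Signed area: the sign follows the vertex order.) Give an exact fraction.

[VQG]:[EVQ] = -24/13

Set G = (0, 0), C = (1, 0), P = (0, 1); any affine frame gives the same invariant.
1. Q is the centroid of triangle GCP ⇒ Q = (1/3, 1/3)
2. K lies on line CP with CK:KP = 4:5 ⇒ K = (5/9, 4/9)
3. V is the midpoint of KP ⇒ V = (5/18, 13/18)
4. E lies on line CQ with CE:EQ = 2:1 ⇒ E = (5/9, 2/9)
2·[VQG] = -4/27, 2·[EVQ] = 13/162
[VQG]:[EVQ] = -4/27:13/162 = -24/13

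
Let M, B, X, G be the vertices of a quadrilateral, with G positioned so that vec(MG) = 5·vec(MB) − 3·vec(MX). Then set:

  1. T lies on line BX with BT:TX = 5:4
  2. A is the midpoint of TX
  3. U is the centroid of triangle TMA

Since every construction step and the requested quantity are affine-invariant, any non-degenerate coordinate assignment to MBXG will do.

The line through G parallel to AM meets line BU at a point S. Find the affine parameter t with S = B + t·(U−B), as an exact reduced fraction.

t = -102/19

Assign M = (0, 0), B = (1, 0), X = (0, 1), G = (5, -3) — the answer is frame-independent, so this choice is without loss of generality.
1. T lies on line BX with BT:TX = 5:4 ⇒ T = (4/9, 5/9)
2. A is the midpoint of TX ⇒ A = (2/9, 7/9)
3. U is the centroid of triangle TMA ⇒ U = (2/9, 4/9)
through G parallel to AM: direction (-2/9, -7/9); meets BU at S = (295/57, -136/57)
S = B + t·(U−B) with t = -102/19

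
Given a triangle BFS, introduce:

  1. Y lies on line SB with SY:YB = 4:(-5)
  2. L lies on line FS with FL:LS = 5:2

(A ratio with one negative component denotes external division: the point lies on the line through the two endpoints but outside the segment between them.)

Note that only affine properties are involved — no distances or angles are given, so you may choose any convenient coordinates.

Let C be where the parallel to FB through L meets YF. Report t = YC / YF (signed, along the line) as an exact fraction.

Set B = (0, 0), F = (1, 0), S = (0, 1); any affine frame gives the same invariant.
1. Y lies on line SB with SY:YB = 4:(-5) ⇒ Y = (0, 5)
2. L lies on line FS with FL:LS = 5:2 ⇒ L = (2/7, 5/7)
through L parallel to FB: direction (-1, 0); meets YF at C = (6/7, 5/7)
C = Y + t·(F−Y) with t = 6/7

t = 6/7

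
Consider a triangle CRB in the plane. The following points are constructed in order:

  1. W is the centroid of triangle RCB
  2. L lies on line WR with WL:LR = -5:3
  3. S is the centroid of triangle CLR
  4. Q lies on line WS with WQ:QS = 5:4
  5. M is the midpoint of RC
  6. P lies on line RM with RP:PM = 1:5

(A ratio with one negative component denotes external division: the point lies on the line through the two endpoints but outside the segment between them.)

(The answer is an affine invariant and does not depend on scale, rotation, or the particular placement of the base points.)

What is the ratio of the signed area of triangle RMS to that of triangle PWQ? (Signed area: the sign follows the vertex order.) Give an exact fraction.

[RMS]:[PWQ] = 54/25

Choose coordinates C = (0, 0), R = (1, 0), B = (0, 1).
1. W is the centroid of triangle RCB ⇒ W = (1/3, 1/3)
2. L lies on line WR with WL:LR = -5:3 ⇒ L = (2, -1/2)
3. S is the centroid of triangle CLR ⇒ S = (1, -1/6)
4. Q lies on line WS with WQ:QS = 5:4 ⇒ Q = (19/27, 1/18)
5. M is the midpoint of RC ⇒ M = (1/2, 0)
6. P lies on line RM with RP:PM = 1:5 ⇒ P = (11/12, 0)
2·[RMS] = 1/12, 2·[PWQ] = 25/648
[RMS]:[PWQ] = 1/12:25/648 = 54/25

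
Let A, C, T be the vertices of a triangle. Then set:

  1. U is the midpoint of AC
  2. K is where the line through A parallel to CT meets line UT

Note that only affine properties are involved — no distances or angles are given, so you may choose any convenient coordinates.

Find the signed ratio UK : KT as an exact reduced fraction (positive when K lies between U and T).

Assign A = (0, 0), C = (1, 0), T = (0, 1) — the answer is frame-independent, so this choice is without loss of generality.
1. U is the midpoint of AC ⇒ U = (1/2, 0)
2. K is where the line through A parallel to CT meets line UT ⇒ K = (1, -1)
K = U + t·(T−U) with t = -1, so UK:KT = t:(1−t) = -1:2

UK:KT = -1/2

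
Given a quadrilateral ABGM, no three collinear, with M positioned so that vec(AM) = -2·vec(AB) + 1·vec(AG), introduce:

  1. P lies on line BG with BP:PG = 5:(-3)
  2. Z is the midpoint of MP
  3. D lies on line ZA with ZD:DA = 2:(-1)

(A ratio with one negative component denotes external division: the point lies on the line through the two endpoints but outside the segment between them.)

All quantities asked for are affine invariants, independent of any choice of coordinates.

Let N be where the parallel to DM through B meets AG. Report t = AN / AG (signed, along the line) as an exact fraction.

t = 11/15

Choose coordinates A = (0, 0), B = (1, 0), G = (0, 1), M = (-2, 1).
1. P lies on line BG with BP:PG = 5:(-3) ⇒ P = (-3/2, 5/2)
2. Z is the midpoint of MP ⇒ Z = (-7/4, 7/4)
3. D lies on line ZA with ZD:DA = 2:(-1) ⇒ D = (7/4, -7/4)
through B parallel to DM: direction (-15/4, 11/4); meets AG at N = (0, 11/15)
N = A + t·(G−A) with t = 11/15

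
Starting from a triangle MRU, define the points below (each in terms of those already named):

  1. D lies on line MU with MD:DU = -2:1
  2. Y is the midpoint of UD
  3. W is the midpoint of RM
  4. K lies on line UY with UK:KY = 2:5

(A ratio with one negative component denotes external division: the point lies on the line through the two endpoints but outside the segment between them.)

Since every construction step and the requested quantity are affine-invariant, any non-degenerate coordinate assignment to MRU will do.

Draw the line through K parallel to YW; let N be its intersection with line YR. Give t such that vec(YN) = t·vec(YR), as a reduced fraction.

Work in coordinates with M = (0, 0), R = (1, 0), U = (0, 1).
1. D lies on line MU with MD:DU = -2:1 ⇒ D = (0, 2)
2. Y is the midpoint of UD ⇒ Y = (0, 3/2)
3. W is the midpoint of RM ⇒ W = (1/2, 0)
4. K lies on line UY with UK:KY = 2:5 ⇒ K = (0, 8/7)
through K parallel to YW: direction (1/2, -3/2); meets YR at N = (-5/21, 13/7)
N = Y + t·(R−Y) with t = -5/21

t = -5/21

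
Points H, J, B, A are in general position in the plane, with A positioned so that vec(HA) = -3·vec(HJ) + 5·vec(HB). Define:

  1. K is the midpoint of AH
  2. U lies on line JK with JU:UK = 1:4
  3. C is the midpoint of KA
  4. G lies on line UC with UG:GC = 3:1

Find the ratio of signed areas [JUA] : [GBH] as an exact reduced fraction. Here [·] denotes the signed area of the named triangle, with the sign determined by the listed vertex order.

[JUA]:[GBH] = 8/25

Work in coordinates with H = (0, 0), J = (1, 0), B = (0, 1), A = (-3, 5).
1. K is the midpoint of AH ⇒ K = (-3/2, 5/2)
2. U lies on line JK with JU:UK = 1:4 ⇒ U = (1/2, 1/2)
3. C is the midpoint of KA ⇒ C = (-9/4, 15/4)
4. G lies on line UC with UG:GC = 3:1 ⇒ G = (-25/16, 47/16)
2·[JUA] = -1/2, 2·[GBH] = -25/16
[JUA]:[GBH] = -1/2:-25/16 = 8/25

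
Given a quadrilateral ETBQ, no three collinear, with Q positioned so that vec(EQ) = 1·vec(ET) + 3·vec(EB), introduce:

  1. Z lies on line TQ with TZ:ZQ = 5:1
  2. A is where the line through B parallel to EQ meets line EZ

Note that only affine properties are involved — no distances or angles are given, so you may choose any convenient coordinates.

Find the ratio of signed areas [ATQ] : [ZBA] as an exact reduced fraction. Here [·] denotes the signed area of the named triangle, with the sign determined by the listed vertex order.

Work in coordinates with E = (0, 0), T = (1, 0), B = (0, 1), Q = (1, 3).
1. Z lies on line TQ with TZ:ZQ = 5:1 ⇒ Z = (1, 5/2)
2. A is where the line through B parallel to EQ meets line EZ ⇒ A = (-2, -5)
2·[ATQ] = 9, 2·[ZBA] = 3
[ATQ]:[ZBA] = 9:3 = 3

[ATQ]:[ZBA] = 3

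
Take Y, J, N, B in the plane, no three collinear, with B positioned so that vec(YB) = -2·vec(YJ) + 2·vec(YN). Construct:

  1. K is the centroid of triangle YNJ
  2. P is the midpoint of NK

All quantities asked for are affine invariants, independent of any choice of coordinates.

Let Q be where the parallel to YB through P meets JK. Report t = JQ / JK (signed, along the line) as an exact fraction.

Work in coordinates with Y = (0, 0), J = (1, 0), N = (0, 1), B = (-2, 2).
1. K is the centroid of triangle YNJ ⇒ K = (1/3, 1/3)
2. P is the midpoint of NK ⇒ P = (1/6, 2/3)
through P parallel to YB: direction (-2, 2); meets JK at Q = (2/3, 1/6)
Q = J + t·(K−J) with t = 1/2

t = 1/2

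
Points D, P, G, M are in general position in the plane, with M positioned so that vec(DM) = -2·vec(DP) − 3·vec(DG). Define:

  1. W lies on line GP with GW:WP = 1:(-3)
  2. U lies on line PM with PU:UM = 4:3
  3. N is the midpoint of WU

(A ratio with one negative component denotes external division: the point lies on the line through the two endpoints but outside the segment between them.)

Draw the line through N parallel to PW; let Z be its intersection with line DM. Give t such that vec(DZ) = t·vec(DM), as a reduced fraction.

Set D = (0, 0), P = (1, 0), G = (0, 1), M = (-2, -3); any affine frame gives the same invariant.
1. W lies on line GP with GW:WP = 1:(-3) ⇒ W = (-1/2, 3/2)
2. U lies on line PM with PU:UM = 4:3 ⇒ U = (-5/7, -12/7)
3. N is the midpoint of WU ⇒ N = (-17/28, -3/28)
through N parallel to PW: direction (-3/2, 3/2); meets DM at Z = (-2/7, -3/7)
Z = D + t·(M−D) with t = 1/7

t = 1/7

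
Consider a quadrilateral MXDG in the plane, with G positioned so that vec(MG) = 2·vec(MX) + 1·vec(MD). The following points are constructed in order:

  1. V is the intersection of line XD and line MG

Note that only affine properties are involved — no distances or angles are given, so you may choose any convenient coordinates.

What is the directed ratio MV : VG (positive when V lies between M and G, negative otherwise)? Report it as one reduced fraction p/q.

MV:VG = 1/2

Choose coordinates M = (0, 0), X = (1, 0), D = (0, 1), G = (2, 1).
1. V is the intersection of line XD and line MG ⇒ V = (2/3, 1/3)
V = M + t·(G−M) with t = 1/3, so MV:VG = t:(1−t) = 1/3:2/3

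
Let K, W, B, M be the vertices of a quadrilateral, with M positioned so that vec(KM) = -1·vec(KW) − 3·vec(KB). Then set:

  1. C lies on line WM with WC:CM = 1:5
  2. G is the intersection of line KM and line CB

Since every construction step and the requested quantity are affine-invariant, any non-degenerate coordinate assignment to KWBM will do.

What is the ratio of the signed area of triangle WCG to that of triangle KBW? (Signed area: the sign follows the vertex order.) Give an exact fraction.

[WCG]:[KBW] = 25/42

Assign K = (0, 0), W = (1, 0), B = (0, 1), M = (-1, -3) — the answer is frame-independent, so this choice is without loss of generality.
1. C lies on line WM with WC:CM = 1:5 ⇒ C = (2/3, -1/2)
2. G is the intersection of line KM and line CB ⇒ G = (4/21, 4/7)
2·[WCG] = -25/42, 2·[KBW] = -1
[WCG]:[KBW] = -25/42:-1 = 25/42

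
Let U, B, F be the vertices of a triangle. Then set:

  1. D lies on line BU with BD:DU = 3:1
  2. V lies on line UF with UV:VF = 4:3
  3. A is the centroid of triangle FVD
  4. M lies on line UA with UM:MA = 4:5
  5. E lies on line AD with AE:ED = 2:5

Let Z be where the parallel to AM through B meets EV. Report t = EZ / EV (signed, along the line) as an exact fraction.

t = -143/25

Assign U = (0, 0), B = (1, 0), F = (0, 1) — the answer is frame-independent, so this choice is without loss of generality.
1. D lies on line BU with BD:DU = 3:1 ⇒ D = (1/4, 0)
2. V lies on line UF with UV:VF = 4:3 ⇒ V = (0, 4/7)
3. A is the centroid of triangle FVD ⇒ A = (1/12, 11/21)
4. M lies on line UA with UM:MA = 4:5 ⇒ M = (1/27, 44/189)
5. E lies on line AD with AE:ED = 2:5 ⇒ E = (11/84, 55/147)
through B parallel to AM: direction (-5/108, -55/189); meets EV at Z = (22/25, -132/175)
Z = E + t·(V−E) with t = -143/25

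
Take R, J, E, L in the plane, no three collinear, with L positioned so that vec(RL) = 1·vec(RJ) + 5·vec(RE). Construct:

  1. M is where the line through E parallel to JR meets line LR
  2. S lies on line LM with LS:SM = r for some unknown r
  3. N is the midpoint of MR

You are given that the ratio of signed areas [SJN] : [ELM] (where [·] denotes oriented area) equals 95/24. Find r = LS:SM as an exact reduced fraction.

r = 1/2

Set R = (0, 0), J = (1, 0), E = (0, 1), L = (1, 5); any affine frame gives the same invariant.
1. M is where the line through E parallel to JR meets line LR ⇒ M = (1/5, 1)
2. With LS:SM = r, write λ = r/(r+1) so S = L + λ·(M−L); S is affine-linear in λ
3. N is the midpoint of MR ⇒ N = (1/10, 1/2)
Every point depending on S is an affine combination of S and λ-independent points, so each such coordinate is linear in λ; the λ² term in each signed area is a multiple of (M−L)×(M−L) = 0, so 2·[SJN] and 2·[ELM] are each linear in λ. Evaluating at λ=0 and λ=1:
  2·[SJN] = 4·λ − 9/2,   2·[ELM] = -4/5
So [SJN]:[ELM] = (4·λ − 9/2) / (-4/5). Setting this equal to 95/24:
  4·λ − 9/2 = 95/24·(-4/5)  ⇒  λ = 1/3
Then r = λ/(1−λ) = (1/3)/(2/3) = 1/2. Check: with r = 1/2, S = (11/15, 11/3) and [SJN]:[ELM] = 95/24 as required.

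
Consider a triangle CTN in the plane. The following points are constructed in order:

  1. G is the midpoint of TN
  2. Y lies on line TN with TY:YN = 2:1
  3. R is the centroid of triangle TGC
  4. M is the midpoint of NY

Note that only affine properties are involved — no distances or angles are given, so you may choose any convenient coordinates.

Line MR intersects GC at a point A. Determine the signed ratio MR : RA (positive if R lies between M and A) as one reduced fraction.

MR:RA = -3

Choose coordinates C = (0, 0), T = (1, 0), N = (0, 1).
1. G is the midpoint of TN ⇒ G = (1/2, 1/2)
2. Y lies on line TN with TY:YN = 2:1 ⇒ Y = (1/3, 2/3)
3. R is the centroid of triangle TGC ⇒ R = (1/2, 1/6)
4. M is the midpoint of NY ⇒ M = (1/6, 5/6)
line MR meets GC at A = (7/18, 7/18)
R = M + t·(A−M) with t = 3/2, so MR:RA = 3/2:-1/2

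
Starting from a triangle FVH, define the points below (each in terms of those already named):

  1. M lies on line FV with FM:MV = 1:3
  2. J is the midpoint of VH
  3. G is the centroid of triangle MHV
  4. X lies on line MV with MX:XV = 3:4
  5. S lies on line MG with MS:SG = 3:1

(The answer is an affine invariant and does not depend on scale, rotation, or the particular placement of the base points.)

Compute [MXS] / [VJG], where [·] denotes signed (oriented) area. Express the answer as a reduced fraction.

[MXS]:[VJG] = 9/14

Set F = (0, 0), V = (1, 0), H = (0, 1); any affine frame gives the same invariant.
1. M lies on line FV with FM:MV = 1:3 ⇒ M = (1/4, 0)
2. J is the midpoint of VH ⇒ J = (1/2, 1/2)
3. G is the centroid of triangle MHV ⇒ G = (5/12, 1/3)
4. X lies on line MV with MX:XV = 3:4 ⇒ X = (4/7, 0)
5. S lies on line MG with MS:SG = 3:1 ⇒ S = (3/8, 1/4)
2·[MXS] = 9/112, 2·[VJG] = 1/8
[MXS]:[VJG] = 9/112:1/8 = 9/14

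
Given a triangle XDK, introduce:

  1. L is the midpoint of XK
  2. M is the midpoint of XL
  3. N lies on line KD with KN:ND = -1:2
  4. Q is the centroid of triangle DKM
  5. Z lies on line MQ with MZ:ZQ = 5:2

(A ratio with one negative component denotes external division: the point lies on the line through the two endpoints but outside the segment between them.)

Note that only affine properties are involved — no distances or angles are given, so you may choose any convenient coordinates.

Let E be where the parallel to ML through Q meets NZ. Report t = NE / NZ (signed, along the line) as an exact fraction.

Choose coordinates X = (0, 0), D = (1, 0), K = (0, 1).
1. L is the midpoint of XK ⇒ L = (0, 1/2)
2. M is the midpoint of XL ⇒ M = (0, 1/4)
3. N lies on line KD with KN:ND = -1:2 ⇒ N = (-1, 2)
4. Q is the centroid of triangle DKM ⇒ Q = (1/3, 5/12)
5. Z lies on line MQ with MZ:ZQ = 5:2 ⇒ Z = (5/21, 31/84)
through Q parallel to ML: direction (0, 1/4); meets NZ at E = (1/3, 19/78)
E = N + t·(Z−N) with t = 14/13

t = 14/13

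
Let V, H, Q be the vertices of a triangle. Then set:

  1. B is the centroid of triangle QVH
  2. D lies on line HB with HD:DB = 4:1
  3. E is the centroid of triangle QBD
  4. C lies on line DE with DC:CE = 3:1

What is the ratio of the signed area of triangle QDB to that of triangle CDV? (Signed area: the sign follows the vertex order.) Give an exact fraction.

[QDB]:[CDV] = 1/2

Set V = (0, 0), H = (1, 0), Q = (0, 1); any affine frame gives the same invariant.
1. B is the centroid of triangle QVH ⇒ B = (1/3, 1/3)
2. D lies on line HB with HD:DB = 4:1 ⇒ D = (7/15, 4/15)
3. E is the centroid of triangle QBD ⇒ E = (4/15, 8/15)
4. C lies on line DE with DC:CE = 3:1 ⇒ C = (19/60, 7/15)
2·[QDB] = -1/15, 2·[CDV] = -2/15
[QDB]:[CDV] = -1/15:-2/15 = 1/2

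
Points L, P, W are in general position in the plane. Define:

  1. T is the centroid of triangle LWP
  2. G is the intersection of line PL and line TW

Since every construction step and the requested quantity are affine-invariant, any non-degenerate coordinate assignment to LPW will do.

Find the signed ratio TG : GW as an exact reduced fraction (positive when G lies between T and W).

Work in coordinates with L = (0, 0), P = (1, 0), W = (0, 1).
1. T is the centroid of triangle LWP ⇒ T = (1/3, 1/3)
2. G is the intersection of line PL and line TW ⇒ G = (1/2, 0)
G = T + t·(W−T) with t = -1/2, so TG:GW = t:(1−t) = -1/2:3/2

TG:GW = -1/3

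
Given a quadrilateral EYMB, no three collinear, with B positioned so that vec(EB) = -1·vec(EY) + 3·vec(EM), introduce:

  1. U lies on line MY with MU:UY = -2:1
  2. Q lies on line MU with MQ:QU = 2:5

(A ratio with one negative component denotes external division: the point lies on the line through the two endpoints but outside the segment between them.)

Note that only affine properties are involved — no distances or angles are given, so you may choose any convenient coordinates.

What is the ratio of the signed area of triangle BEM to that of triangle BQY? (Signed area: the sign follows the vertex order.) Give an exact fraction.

Set E = (0, 0), Y = (1, 0), M = (0, 1), B = (-1, 3); any affine frame gives the same invariant.
1. U lies on line MY with MU:UY = -2:1 ⇒ U = (2, -1)
2. Q lies on line MU with MQ:QU = 2:5 ⇒ Q = (4/7, 3/7)
2·[BEM] = 1, 2·[BQY] = 3/7
[BEM]:[BQY] = 1:3/7 = 7/3

[BEM]:[BQY] = 7/3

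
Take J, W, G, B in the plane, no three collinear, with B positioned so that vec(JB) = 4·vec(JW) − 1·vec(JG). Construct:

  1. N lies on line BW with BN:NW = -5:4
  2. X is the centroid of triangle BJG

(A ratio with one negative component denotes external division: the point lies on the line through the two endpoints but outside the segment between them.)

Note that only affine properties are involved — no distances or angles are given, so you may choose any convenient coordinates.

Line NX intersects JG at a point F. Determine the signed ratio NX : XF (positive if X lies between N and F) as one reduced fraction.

Set J = (0, 0), W = (1, 0), G = (0, 1), B = (4, -1); any affine frame gives the same invariant.
1. N lies on line BW with BN:NW = -5:4 ⇒ N = (-11, 4)
2. X is the centroid of triangle BJG ⇒ X = (4/3, 0)
line NX meets JG at F = (0, 16/37)
X = N + t·(F−N) with t = 37/33, so NX:XF = 37/33:-4/33

NX:XF = -37/4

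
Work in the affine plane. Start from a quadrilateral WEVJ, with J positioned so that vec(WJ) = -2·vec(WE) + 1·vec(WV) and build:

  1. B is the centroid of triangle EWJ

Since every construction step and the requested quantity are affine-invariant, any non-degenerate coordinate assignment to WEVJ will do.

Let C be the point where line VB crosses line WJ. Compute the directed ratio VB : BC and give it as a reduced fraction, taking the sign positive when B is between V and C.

Assign W = (0, 0), E = (1, 0), V = (0, 1), J = (-2, 1) — the answer is frame-independent, so this choice is without loss of generality.
1. B is the centroid of triangle EWJ ⇒ B = (-1/3, 1/3)
line VB meets WJ at C = (-2/5, 1/5)
B = V + t·(C−V) with t = 5/6, so VB:BC = 5/6:1/6

VB:BC = 5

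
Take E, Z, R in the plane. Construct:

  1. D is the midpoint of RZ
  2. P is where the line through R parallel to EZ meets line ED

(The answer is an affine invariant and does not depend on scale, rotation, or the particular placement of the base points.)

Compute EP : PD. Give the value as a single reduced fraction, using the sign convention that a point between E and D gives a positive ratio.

Set E = (0, 0), Z = (1, 0), R = (0, 1); any affine frame gives the same invariant.
1. D is the midpoint of RZ ⇒ D = (1/2, 1/2)
2. P is where the line through R parallel to EZ meets line ED ⇒ P = (1, 1)
P = E + t·(D−E) with t = 2, so EP:PD = t:(1−t) = 2:-1

EP:PD = -2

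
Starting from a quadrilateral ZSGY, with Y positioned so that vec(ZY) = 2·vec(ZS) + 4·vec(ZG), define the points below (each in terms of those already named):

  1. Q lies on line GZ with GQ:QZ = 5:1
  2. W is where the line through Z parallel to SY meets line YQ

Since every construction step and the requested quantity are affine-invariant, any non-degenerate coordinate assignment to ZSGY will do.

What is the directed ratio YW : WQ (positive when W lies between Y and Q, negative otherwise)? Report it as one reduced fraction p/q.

YW:WQ = 24

Choose coordinates Z = (0, 0), S = (1, 0), G = (0, 1), Y = (2, 4).
1. Q lies on line GZ with GQ:QZ = 5:1 ⇒ Q = (0, 1/6)
2. W is where the line through Z parallel to SY meets line YQ ⇒ W = (2/25, 8/25)
W = Y + t·(Q−Y) with t = 24/25, so YW:WQ = t:(1−t) = 24/25:1/25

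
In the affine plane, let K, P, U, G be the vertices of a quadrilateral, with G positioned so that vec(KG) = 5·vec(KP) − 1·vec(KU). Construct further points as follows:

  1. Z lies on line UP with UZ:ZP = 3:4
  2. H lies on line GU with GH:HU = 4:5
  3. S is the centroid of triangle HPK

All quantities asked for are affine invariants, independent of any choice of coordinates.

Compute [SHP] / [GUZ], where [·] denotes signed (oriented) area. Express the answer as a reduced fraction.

Set K = (0, 0), P = (1, 0), U = (0, 1), G = (5, -1); any affine frame gives the same invariant.
1. Z lies on line UP with UZ:ZP = 3:4 ⇒ Z = (3/7, 4/7)
2. H lies on line GU with GH:HU = 4:5 ⇒ H = (25/9, -1/9)
3. S is the centroid of triangle HPK ⇒ S = (34/27, -1/27)
2·[SHP] = 1/27, 2·[GUZ] = 9/7
[SHP]:[GUZ] = 1/27:9/7 = 7/243

[SHP]:[GUZ] = 7/243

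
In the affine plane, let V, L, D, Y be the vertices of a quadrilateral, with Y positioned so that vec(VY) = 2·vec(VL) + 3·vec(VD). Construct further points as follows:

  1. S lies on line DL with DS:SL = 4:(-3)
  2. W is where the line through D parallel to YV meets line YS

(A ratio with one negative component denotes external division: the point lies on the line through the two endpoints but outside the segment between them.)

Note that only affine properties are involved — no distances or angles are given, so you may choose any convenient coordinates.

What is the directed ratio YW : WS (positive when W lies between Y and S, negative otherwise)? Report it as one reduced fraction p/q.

YW:WS = -1/10

Choose coordinates V = (0, 0), L = (1, 0), D = (0, 1), Y = (2, 3).
1. S lies on line DL with DS:SL = 4:(-3) ⇒ S = (4, -3)
2. W is where the line through D parallel to YV meets line YS ⇒ W = (16/9, 11/3)
W = Y + t·(S−Y) with t = -1/9, so YW:WS = t:(1−t) = -1/9:10/9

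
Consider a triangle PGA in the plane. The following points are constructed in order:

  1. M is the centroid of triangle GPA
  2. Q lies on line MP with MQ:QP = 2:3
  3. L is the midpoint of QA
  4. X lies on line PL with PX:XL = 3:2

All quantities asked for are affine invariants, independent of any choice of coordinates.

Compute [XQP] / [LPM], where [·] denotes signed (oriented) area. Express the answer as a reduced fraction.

[XQP]:[LPM] = -9/25

Choose coordinates P = (0, 0), G = (1, 0), A = (0, 1).
1. M is the centroid of triangle GPA ⇒ M = (1/3, 1/3)
2. Q lies on line MP with MQ:QP = 2:3 ⇒ Q = (1/5, 1/5)
3. L is the midpoint of QA ⇒ L = (1/10, 3/5)
4. X lies on line PL with PX:XL = 3:2 ⇒ X = (3/50, 9/25)
2·[XQP] = -3/50, 2·[LPM] = 1/6
[XQP]:[LPM] = -3/50:1/6 = -9/25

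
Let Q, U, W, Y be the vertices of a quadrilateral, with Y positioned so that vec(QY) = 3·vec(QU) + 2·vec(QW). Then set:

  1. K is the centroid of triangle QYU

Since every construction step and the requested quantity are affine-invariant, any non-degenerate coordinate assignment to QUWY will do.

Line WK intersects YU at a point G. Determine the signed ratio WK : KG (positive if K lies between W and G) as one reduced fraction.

WK:KG = 5

Assign Q = (0, 0), U = (1, 0), W = (0, 1), Y = (3, 2) — the answer is frame-independent, so this choice is without loss of generality.
1. K is the centroid of triangle QYU ⇒ K = (4/3, 2/3)
line WK meets YU at G = (8/5, 3/5)
K = W + t·(G−W) with t = 5/6, so WK:KG = 5/6:1/6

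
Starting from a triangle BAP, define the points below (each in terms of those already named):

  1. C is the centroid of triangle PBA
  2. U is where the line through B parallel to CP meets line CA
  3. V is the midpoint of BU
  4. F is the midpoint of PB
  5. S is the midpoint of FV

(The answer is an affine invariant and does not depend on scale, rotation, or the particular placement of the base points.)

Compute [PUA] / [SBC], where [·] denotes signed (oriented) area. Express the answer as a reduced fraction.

[PUA]:[SBC] = 4

Choose coordinates B = (0, 0), A = (1, 0), P = (0, 1).
1. C is the centroid of triangle PBA ⇒ C = (1/3, 1/3)
2. U is where the line through B parallel to CP meets line CA ⇒ U = (-1/3, 2/3)
3. V is the midpoint of BU ⇒ V = (-1/6, 1/3)
4. F is the midpoint of PB ⇒ F = (0, 1/2)
5. S is the midpoint of FV ⇒ S = (-1/12, 5/12)
2·[PUA] = 2/3, 2·[SBC] = 1/6
[PUA]:[SBC] = 2/3:1/6 = 4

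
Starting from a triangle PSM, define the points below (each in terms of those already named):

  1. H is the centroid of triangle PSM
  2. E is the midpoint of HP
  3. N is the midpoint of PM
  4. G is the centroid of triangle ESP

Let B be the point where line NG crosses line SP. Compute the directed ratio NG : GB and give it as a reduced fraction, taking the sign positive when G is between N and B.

NG:GB = 8

Work in coordinates with P = (0, 0), S = (1, 0), M = (0, 1).
1. H is the centroid of triangle PSM ⇒ H = (1/3, 1/3)
2. E is the midpoint of HP ⇒ E = (1/6, 1/6)
3. N is the midpoint of PM ⇒ N = (0, 1/2)
4. G is the centroid of triangle ESP ⇒ G = (7/18, 1/18)
line NG meets SP at B = (7/16, 0)
G = N + t·(B−N) with t = 8/9, so NG:GB = 8/9:1/9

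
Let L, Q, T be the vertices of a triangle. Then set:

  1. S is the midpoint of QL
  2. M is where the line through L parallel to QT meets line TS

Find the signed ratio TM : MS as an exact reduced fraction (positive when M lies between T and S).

Work in coordinates with L = (0, 0), Q = (1, 0), T = (0, 1).
1. S is the midpoint of QL ⇒ S = (1/2, 0)
2. M is where the line through L parallel to QT meets line TS ⇒ M = (1, -1)
M = T + t·(S−T) with t = 2, so TM:MS = t:(1−t) = 2:-1

TM:MS = -2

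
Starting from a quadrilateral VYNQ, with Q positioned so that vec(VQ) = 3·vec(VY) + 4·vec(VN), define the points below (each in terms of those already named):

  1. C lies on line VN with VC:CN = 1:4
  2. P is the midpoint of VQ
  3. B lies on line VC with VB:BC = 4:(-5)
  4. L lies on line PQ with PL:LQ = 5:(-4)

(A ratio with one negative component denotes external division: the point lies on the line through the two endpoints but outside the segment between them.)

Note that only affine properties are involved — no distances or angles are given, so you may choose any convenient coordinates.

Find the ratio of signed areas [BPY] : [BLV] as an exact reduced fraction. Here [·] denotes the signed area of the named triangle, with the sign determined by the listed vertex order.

[BPY]:[BLV] = -2/9

Choose coordinates V = (0, 0), Y = (1, 0), N = (0, 1), Q = (3, 4).
1. C lies on line VN with VC:CN = 1:4 ⇒ C = (0, 1/5)
2. P is the midpoint of VQ ⇒ P = (3/2, 2)
3. B lies on line VC with VB:BC = 4:(-5) ⇒ B = (0, -4/5)
4. L lies on line PQ with PL:LQ = 5:(-4) ⇒ L = (9, 12)
2·[BPY] = -8/5, 2·[BLV] = 36/5
[BPY]:[BLV] = -8/5:36/5 = -2/9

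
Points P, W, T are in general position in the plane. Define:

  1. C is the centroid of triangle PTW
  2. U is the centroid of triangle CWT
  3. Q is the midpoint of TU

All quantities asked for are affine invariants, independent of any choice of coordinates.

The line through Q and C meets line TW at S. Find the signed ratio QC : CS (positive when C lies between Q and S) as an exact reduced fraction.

Choose coordinates P = (0, 0), W = (1, 0), T = (0, 1).
1. C is the centroid of triangle PTW ⇒ C = (1/3, 1/3)
2. U is the centroid of triangle CWT ⇒ U = (4/9, 4/9)
3. Q is the midpoint of TU ⇒ Q = (2/9, 13/18)
line QC meets TW at S = (1/5, 4/5)
C = Q + t·(S−Q) with t = -5, so QC:CS = -5:6

QC:CS = -5/6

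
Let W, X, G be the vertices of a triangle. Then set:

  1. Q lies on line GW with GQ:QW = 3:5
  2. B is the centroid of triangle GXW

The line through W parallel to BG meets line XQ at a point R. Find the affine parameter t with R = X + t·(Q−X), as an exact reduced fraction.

t = 16/11

Set W = (0, 0), X = (1, 0), G = (0, 1); any affine frame gives the same invariant.
1. Q lies on line GW with GQ:QW = 3:5 ⇒ Q = (0, 5/8)
2. B is the centroid of triangle GXW ⇒ B = (1/3, 1/3)
through W parallel to BG: direction (-1/3, 2/3); meets XQ at R = (-5/11, 10/11)
R = X + t·(Q−X) with t = 16/11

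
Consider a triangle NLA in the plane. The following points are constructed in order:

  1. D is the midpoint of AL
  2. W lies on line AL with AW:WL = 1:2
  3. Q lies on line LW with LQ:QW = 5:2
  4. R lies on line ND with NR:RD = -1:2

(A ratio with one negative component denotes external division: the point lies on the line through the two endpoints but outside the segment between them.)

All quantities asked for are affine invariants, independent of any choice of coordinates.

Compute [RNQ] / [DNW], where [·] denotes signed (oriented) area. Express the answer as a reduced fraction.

[RNQ]:[DNW] = 1/7

Assign N = (0, 0), L = (1, 0), A = (0, 1) — the answer is frame-independent, so this choice is without loss of generality.
1. D is the midpoint of AL ⇒ D = (1/2, 1/2)
2. W lies on line AL with AW:WL = 1:2 ⇒ W = (1/3, 2/3)
3. Q lies on line LW with LQ:QW = 5:2 ⇒ Q = (11/21, 10/21)
4. R lies on line ND with NR:RD = -1:2 ⇒ R = (-1/2, -1/2)
2·[RNQ] = -1/42, 2·[DNW] = -1/6
[RNQ]:[DNW] = -1/42:-1/6 = 1/7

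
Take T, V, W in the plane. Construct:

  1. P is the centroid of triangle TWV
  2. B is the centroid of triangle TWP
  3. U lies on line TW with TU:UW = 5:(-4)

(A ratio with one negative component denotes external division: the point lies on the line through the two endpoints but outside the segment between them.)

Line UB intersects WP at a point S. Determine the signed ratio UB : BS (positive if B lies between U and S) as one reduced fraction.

Assign T = (0, 0), V = (1, 0), W = (0, 1) — the answer is frame-independent, so this choice is without loss of generality.
1. P is the centroid of triangle TWV ⇒ P = (1/3, 1/3)
2. B is the centroid of triangle TWP ⇒ B = (1/9, 4/9)
3. U lies on line TW with TU:UW = 5:(-4) ⇒ U = (0, 5)
line UB meets WP at S = (4/39, 31/39)
B = U + t·(S−U) with t = 13/12, so UB:BS = 13/12:-1/12

UB:BS = -13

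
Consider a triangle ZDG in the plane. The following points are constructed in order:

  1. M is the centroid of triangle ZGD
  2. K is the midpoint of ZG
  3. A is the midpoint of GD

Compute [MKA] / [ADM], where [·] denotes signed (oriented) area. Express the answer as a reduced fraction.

[MKA]:[ADM] = 1/2

Choose coordinates Z = (0, 0), D = (1, 0), G = (0, 1).
1. M is the centroid of triangle ZGD ⇒ M = (1/3, 1/3)
2. K is the midpoint of ZG ⇒ K = (0, 1/2)
3. A is the midpoint of GD ⇒ A = (1/2, 1/2)
2·[MKA] = -1/12, 2·[ADM] = -1/6
[MKA]:[ADM] = -1/12:-1/6 = 1/2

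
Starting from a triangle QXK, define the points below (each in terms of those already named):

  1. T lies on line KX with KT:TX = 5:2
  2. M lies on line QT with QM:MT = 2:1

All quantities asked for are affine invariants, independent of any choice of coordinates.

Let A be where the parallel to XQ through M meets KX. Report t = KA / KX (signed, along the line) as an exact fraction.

Work in coordinates with Q = (0, 0), X = (1, 0), K = (0, 1).
1. T lies on line KX with KT:TX = 5:2 ⇒ T = (5/7, 2/7)
2. M lies on line QT with QM:MT = 2:1 ⇒ M = (10/21, 4/21)
through M parallel to XQ: direction (-1, 0); meets KX at A = (17/21, 4/21)
A = K + t·(X−K) with t = 17/21

t = 17/21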